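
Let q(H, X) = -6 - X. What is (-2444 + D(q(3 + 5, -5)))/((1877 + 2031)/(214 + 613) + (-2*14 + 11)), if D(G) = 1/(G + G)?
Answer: 4043203/20302 ≈ 199.15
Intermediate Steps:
D(G) = 1/(2*G)
(-2444 + D(q(3 + 5, -5)))/((1877 + 2031)/(214 + 613) + (-2*14 + 11)) = (-2444 + 1/(2*(-6 - 1*(-5))))/((1877 + 2031)/(214 + 613) + (-2*14 + 11)) = (-2444 + 1/(2*(-6 + 5)))/(3908/827 + (-28 + 11)) = (-2444 + (1/2)/(-1))/(3908*(1/827) - 17) = (-2444 + (1/2)*(-1))/(3908/827 - 17) = (-2444 - 1/2)/(-10151/827) = -4889/2*(-827/10151) = 4043203/20302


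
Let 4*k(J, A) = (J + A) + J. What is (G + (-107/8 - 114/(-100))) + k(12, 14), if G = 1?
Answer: -347/200 ≈ -1.7350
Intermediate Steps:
k(J, A) = J/2 + A/4 (k(J, A) = ((J + A) + J)/4 = ((A + J) + J)/4 = (A + 2*J)/4 = J/2 + A/4)
(G + (-107/8 - 114/(-100))) + k(12, 14) = (1 + (-107/8 - 114/(-100))) + ((½)*12 + (¼)*14) = (1 + (-107*⅛ - 114*(-1/100))) + (6 + 7/2) = (1 + (-107/8 + 57/50)) + 19/2 = (1 - 2447/200) + 19/2 = -2247/200 + 19/2 = -347/200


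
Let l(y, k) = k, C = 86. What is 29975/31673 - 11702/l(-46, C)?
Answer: -184029798/1361939 ≈ -135.12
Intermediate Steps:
29975/31673 - 11702/l(-46, C) = 29975/31673 - 11702/86 = 29975*(1/31673) - 11702*1/86 = 29975/31673 - 5851/43 = -184029798/1361939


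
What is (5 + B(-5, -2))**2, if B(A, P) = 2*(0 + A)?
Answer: 25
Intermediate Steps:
B(A, P) = 2*A
(5 + B(-5, -2))**2 = (5 + 2*(-5))**2 = (5 - 10)**2 = (-5)**2 = 25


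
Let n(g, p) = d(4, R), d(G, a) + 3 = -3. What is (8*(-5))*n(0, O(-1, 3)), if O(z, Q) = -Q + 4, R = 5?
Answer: 240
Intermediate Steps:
d(G, a) = -6 (d(G, a) = -3 - 3 = -6)
O(z, Q) = 4 - Q
n(g, p) = -6
(8*(-5))*n(0, O(-1, 3)) = (8*(-5))*(-6) = -40*(-6) = 240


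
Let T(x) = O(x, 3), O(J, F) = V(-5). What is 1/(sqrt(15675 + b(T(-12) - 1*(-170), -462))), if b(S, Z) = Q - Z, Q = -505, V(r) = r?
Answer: sqrt(977)/3908 ≈ 0.0079982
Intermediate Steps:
O(J, F) = -5
T(x) = -5
b(S, Z) = -505 - Z
1/(sqrt(15675 + b(T(-12) - 1*(-170), -462))) = 1/(sqrt(15675 + (-505 - 1*(-462)))) = 1/(sqrt(15675 + (-505 + 462))) = 1/(sqrt(15675 - 43)) = 1/(sqrt(15632)) = 1/(4*sqrt(977)) = sqrt(977)/3908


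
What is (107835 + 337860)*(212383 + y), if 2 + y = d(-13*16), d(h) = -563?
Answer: 94406223510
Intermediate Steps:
y = -565 (y = -2 - 563 = -565)
(107835 + 337860)*(212383 + y) = (107835 + 337860)*(212383 - 565) = 445695*211818 = 94406223510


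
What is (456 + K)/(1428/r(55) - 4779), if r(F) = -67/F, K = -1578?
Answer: 25058/132911 ≈ 0.18853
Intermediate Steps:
(456 + K)/(1428/r(55) - 4779) = (456 - 1578)/(1428/((-67/55)) - 4779) = -1122/(1428/((-67*1/55)) - 4779) = -1122/(1428/(-67/55) - 4779) = -1122/(1428*(-55/67) - 4779) = -1122/(-78540/67 - 4779) = -1122/(-398733/67) = -1122*(-67/398733) = 25058/132911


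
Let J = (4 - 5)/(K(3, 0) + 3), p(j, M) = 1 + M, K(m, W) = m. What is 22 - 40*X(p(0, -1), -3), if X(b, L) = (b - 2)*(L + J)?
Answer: -694/3 ≈ -231.33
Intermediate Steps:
J = -1/6 (J = (4 - 5)/(3 + 3) = -1/6 ≈ -0.16667)
X(b, L) = (-2 + b)*(-1/6 + L) (X(b, L) = (b - 2)*(L - 1/6) = (-2 + b)*(-1/6 + L))
22 - 40*X(p(0, -1), -3) = 22 - 40*(1/3 - 2*(-3) - (1 - 1)/6 - 3*(1 - 1)) = 22 - 40*(1/3 + 6 - 1/6*0 - 3*0) = 22 - 40*(1/3 + 6 + 0 + 0) = 22 - 40*19/3 = 22 - 760/3 = -694/3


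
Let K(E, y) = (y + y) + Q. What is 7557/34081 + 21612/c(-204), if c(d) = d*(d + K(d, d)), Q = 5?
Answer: 139360564/351681839 ≈ 0.39627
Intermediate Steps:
K(E, y) = 5 + 2*y (K(E, y) = (y + y) + 5 = 2*y + 5 = 5 + 2*y)
c(d) = d*(5 + 3*d) (c(d) = d*(d + (5 + 2*d)) = d*(5 + 3*d))
7557/34081 + 21612/c(-204) = 7557/34081 + 21612/((-204*(5 + 3*(-204)))) = 7557*(1/34081) + 21612/((-204*(5 - 612))) = 7557/34081 + 21612/((-204*(-607))) = 7557/34081 + 21612/123828 = 7557/34081 + 21612*(1/123828) = 7557/34081 + 1801/10319 = 139360564/351681839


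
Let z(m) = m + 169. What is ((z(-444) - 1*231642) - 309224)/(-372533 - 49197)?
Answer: 541141/421730 ≈ 1.2831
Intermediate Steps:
z(m) = 169 + m
((z(-444) - 1*231642) - 309224)/(-372533 - 49197) = (((169 - 444) - 1*231642) - 309224)/(-372533 - 49197) = ((-275 - 231642) - 309224)/(-421730) = (-231917 - 309224)*(-1/421730) = -541141*(-1/421730) = 541141/421730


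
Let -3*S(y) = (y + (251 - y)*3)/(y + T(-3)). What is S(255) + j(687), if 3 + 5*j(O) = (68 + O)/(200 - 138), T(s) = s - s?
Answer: 7999/5270 ≈ 1.5178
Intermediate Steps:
T(s) = 0
S(y) = -(753 - 2*y)/(3*y) (S(y) = -(y + (251 - y)*3)/(3*(y + 0)) = -(y + (753 - 3*y))/(3*y) = -(753 - 2*y)/(3*y))
j(O) = -59/155 + O/310 (j(O) = -3/5 + ((68 + O)/(200 - 138))/5 = -3/5 + ((68 + O)/62)/5 = -3/5 + ((68 + O)*(1/62))/5 = -3/5 + (34/31 + O/62)/5 = -3/5 + (34/155 + O/310) = -59/155 + O/310)
S(255) + j(687) = (2/3 - 251/255) + (-59/155 + (1/310)*687) = (2/3 - 251*1/255) + (-59/155 + 687/310) = (2/3 - 251/255) + 569/310 = -27/85 + 569/310 = 7999/5270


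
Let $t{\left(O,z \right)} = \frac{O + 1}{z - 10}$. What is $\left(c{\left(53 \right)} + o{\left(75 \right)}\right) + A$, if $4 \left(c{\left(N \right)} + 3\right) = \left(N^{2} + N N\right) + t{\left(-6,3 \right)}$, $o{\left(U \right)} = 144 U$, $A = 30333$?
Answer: $\frac{1190971}{28} \approx 42535.0$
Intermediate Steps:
$t{\left(O,z \right)} = \frac{1 + O}{-10 + z}$
$c{\left(N \right)} = - \frac{79}{28} + \frac{N^{2}}{2}$ ($c{\left(N \right)} = -3 + \frac{\left(N^{2} + N N\right) + \frac{1 - 6}{-10 + 3}}{4} = -3 + \frac{\left(N^{2} + N^{2}\right) + \frac{1}{-7} \left(-5\right)}{4} = -3 + \frac{2 N^{2} - - \frac{5}{7}}{4} = -3 + \frac{2 N^{2} + \frac{5}{7}}{4} = -3 + \frac{\frac{5}{7} + 2 N^{2}}{4} = -3 + \left(\frac{5}{28} + \frac{N^{2}}{2}\right) = - \frac{79}{28} + \frac{N^{2}}{2}$)
$\left(c{\left(53 \right)} + o{\left(75 \right)}\right) + A = \left(\left(- \frac{79}{28} + \frac{53^{2}}{2}\right) + 144 \cdot 75\right) + 30333 = \left(\left(- \frac{79}{28} + \frac{1}{2} \cdot 2809\right) + 10800\right) + 30333 = \left(\left(- \frac{79}{28} + \frac{2809}{2}\right) + 10800\right) + 30333 = \left(\frac{39247}{28} + 10800\right) + 30333 = \frac{341647}{28} + 30333 = \frac{1190971}{28}$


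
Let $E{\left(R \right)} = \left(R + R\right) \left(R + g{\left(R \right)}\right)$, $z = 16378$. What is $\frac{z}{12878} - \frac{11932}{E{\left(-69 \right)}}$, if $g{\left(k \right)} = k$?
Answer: $\frac{19780292}{30656079} \approx 0.64523$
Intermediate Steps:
$E{\left(R \right)} = 4 R^{2}$ ($E{\left(R \right)} = \left(R + R\right) \left(R + R\right) = 2 R 2 R = 4 R^{2}$)
$\frac{z}{12878} - \frac{11932}{E{\left(-69 \right)}} = \frac{16378}{12878} - \frac{11932}{4 \left(-69\right)^{2}} = 16378 \cdot \frac{1}{12878} - \frac{11932}{4 \cdot 4761} = \frac{8189}{6439} - \frac{11932}{19044} = \frac{8189}{6439} - \frac{2983}{4761} = \frac{19780292}{30656079}$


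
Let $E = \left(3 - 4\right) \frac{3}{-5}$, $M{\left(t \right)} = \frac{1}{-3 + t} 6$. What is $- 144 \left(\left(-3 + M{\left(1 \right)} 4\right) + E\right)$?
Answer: $\frac{10368}{5} \approx 2073.6$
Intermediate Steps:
$M{\left(t \right)} = \frac{6}{-3 + t}$
$E = \frac{3}{5}$ ($E = - \frac{3 \left(-1\right)}{5} = \left(-1\right) \left(- \frac{3}{5}\right) = \frac{3}{5} \approx 0.6$)
$- 144 \left(\left(-3 + M{\left(1 \right)} 4\right) + E\right) = - 144 \left(\left(-3 + \frac{6}{-3 + 1} \cdot 4\right) + \frac{3}{5}\right) = - 144 \left(\left(-3 + \frac{6}{-2} \cdot 4\right) + \frac{3}{5}\right) = - 144 \left(\left(-3 + 6 \left(- \frac{1}{2}\right) 4\right) + \frac{3}{5}\right) = - 144 \left(\left(-3 - 12\right) + \frac{3}{5}\right) = - 144 \left(-15 + \frac{3}{5}\right) = \left(-144\right) \left(- \frac{72}{5}\right) = \frac{10368}{5}$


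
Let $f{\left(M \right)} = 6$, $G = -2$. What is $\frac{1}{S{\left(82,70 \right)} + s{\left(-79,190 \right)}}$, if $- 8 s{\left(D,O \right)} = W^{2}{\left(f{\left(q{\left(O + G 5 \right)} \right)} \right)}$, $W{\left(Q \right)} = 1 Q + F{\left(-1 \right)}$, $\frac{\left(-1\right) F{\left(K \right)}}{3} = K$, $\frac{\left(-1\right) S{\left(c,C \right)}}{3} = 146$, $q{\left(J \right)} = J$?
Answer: $- \frac{8}{3585} \approx -0.0022315$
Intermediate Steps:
$S{\left(c,C \right)} = -438$ ($S{\left(c,C \right)} = \left(-3\right) 146 = -438$)
$F{\left(K \right)} = - 3 K$
$W{\left(Q \right)} = 3 + Q$ ($W{\left(Q \right)} = 1 Q - -3 = Q + 3 = 3 + Q$)
$s{\left(D,O \right)} = - \frac{81}{8}$ ($s{\left(D,O \right)} = - \frac{\left(3 + 6\right)^{2}}{8} = - \frac{9^{2}}{8} = \left(- \frac{1}{8}\right) 81 = - \frac{81}{8}$)
$\frac{1}{S{\left(82,70 \right)} + s{\left(-79,190 \right)}} = \frac{1}{-438 - \frac{81}{8}} = \frac{1}{- \frac{3585}{8}} = - \frac{8}{3585}$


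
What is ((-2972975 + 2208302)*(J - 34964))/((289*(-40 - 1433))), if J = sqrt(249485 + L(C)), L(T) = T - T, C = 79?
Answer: -8912008924/141899 + 254891*sqrt(249485)/141899 ≈ -61908.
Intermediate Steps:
L(T) = 0
J = sqrt(249485) (J = sqrt(249485 + 0) = sqrt(249485) ≈ 499.48)
((-2972975 + 2208302)*(J - 34964))/((289*(-40 - 1433))) = ((-2972975 + 2208302)*(sqrt(249485) - 34964))/((289*(-40 - 1433))) = (-764673*(-34964 + sqrt(249485)))/((289*(-1473))) = (26736026772 - 764673*sqrt(249485))/(-425697) = (26736026772 - 764673*sqrt(249485))*(-1/425697) = -8912008924/141899 + 254891*sqrt(249485)/141899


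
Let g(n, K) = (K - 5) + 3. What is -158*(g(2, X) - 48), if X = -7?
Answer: 9006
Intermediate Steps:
g(n, K) = -2 + K (g(n, K) = (-5 + K) + 3 = -2 + K)
-158*(g(2, X) - 48) = -158*((-2 - 7) - 48) = -158*(-9 - 48) = -158*(-57) = 9006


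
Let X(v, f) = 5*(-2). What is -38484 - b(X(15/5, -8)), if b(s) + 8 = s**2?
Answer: -38576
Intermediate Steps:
X(v, f) = -10
b(s) = -8 + s**2
-38484 - b(X(15/5, -8)) = -38484 - (-8 + (-10)**2) = -38484 - (-8 + 100) = -38484 - 1*92 = -38484 - 92 = -38576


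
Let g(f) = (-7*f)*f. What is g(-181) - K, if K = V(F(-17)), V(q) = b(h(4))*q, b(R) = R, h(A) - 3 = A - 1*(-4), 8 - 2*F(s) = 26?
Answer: -229228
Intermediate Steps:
F(s) = -9 (F(s) = 4 - ½*26 = 4 - 13 = -9)
h(A) = 7 + A (h(A) = 3 + (A - 1*(-4)) = 3 + (A + 4) = 3 + (4 + A) = 7 + A)
g(f) = -7*f²
V(q) = 11*q (V(q) = (7 + 4)*q = 11*q)
K = -99 (K = 11*(-9) = -99)
g(-181) - K = -7*(-181)² - 1*(-99) = -7*32761 + 99 = -229327 + 99 = -229228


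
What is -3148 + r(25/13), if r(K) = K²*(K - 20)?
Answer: -7063031/2197 ≈ -3214.9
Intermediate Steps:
r(K) = K²*(-20 + K)
-3148 + r(25/13) = -3148 + (25/13)²*(-20 + 25/13) = -3148 + (625/169)*(-235/13) = -3148 - 146875/2197 = -7063031/2197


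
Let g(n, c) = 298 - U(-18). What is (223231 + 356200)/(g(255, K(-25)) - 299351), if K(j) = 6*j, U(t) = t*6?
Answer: -579431/298945 ≈ -1.9383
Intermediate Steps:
U(t) = 6*t
g(n, c) = 406 (g(n, c) = 298 - 6*(-18) = 298 - 1*(-108) = 298 + 108 = 406)
(223231 + 356200)/(g(255, K(-25)) - 299351) = (223231 + 356200)/(406 - 299351) = 579431/(-298945) = 579431*(-1/298945) = -579431/298945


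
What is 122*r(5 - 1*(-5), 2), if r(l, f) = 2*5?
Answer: 1220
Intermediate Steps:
r(l, f) = 10
122*r(5 - 1*(-5), 2) = 122*10 = 1220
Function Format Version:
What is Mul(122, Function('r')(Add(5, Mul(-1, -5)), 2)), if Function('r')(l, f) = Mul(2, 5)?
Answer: 1220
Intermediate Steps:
Function('r')(l, f) = 10
Mul(122, Function('r')(Add(5, Mul(-1, -5)), 2)) = Mul(122, 10) = 1220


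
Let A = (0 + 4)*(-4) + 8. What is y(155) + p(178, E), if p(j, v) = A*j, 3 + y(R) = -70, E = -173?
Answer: -1497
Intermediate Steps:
y(R) = -73 (y(R) = -3 - 70 = -73)
A = -8 (A = 4*(-4) + 8 = -16 + 8 = -8)
p(j, v) = -8*j
y(155) + p(178, E) = -73 - 8*178 = -73 - 1424 = -1497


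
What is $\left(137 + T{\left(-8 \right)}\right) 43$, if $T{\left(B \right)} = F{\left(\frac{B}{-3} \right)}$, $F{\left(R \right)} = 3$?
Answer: $6020$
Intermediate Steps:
$T{\left(B \right)} = 3$
$\left(137 + T{\left(-8 \right)}\right) 43 = \left(137 + 3\right) 43 = 140 \cdot 43 = 6020$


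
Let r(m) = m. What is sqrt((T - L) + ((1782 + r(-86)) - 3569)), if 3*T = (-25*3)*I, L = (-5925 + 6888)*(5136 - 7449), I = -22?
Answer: 12*sqrt(15459) ≈ 1492.0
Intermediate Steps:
L = -2227419 (L = 963*(-2313) = -2227419)
T = 550 (T = (-25*3*(-22))/3 = (-75*(-22))/3 = (1/3)*1650 = 550)
sqrt((T - L) + ((1782 + r(-86)) - 3569)) = sqrt((550 - 1*(-2227419)) + ((1782 - 86) - 3569)) = sqrt((550 + 2227419) + (1696 - 3569)) = sqrt(2227969 - 1873) = sqrt(2226096) = 12*sqrt(15459)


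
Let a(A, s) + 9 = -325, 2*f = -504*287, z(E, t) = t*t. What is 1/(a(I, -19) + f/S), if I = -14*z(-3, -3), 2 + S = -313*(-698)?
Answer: -18206/6086831 ≈ -0.0029910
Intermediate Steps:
z(E, t) = t**2
f = -72324 (f = (-504*287)/2 = (1/2)*(-144648) = -72324)
S = 218472 (S = -2 - 313*(-698) = -2 + 218474 = 218472)
I = -126 (I = -14*(-3)**2 = -14*9 = -126)
a(A, s) = -334 (a(A, s) = -9 - 325 = -334)
1/(a(I, -19) + f/S) = 1/(-334 - 72324/218472) = 1/(-334 - 72324*1/218472) = 1/(-334 - 6027/18206) = 1/(-6086831/18206) = -18206/6086831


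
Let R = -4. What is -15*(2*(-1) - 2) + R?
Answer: 56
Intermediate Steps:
-15*(2*(-1) - 2) + R = -15*(2*(-1) - 2) - 4 = -15*(-2 - 2) - 4 = -15*(-4) - 4 = 60 - 4 = 56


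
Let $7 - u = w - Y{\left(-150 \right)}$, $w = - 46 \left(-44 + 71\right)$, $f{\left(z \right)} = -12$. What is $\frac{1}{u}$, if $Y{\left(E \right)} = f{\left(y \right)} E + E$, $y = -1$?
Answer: $\frac{1}{2899} \approx 0.00034495$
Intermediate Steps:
$w = -1242$ ($w = \left(-46\right) 27 = -1242$)
$Y{\left(E \right)} = - 11 E$ ($Y{\left(E \right)} = - 12 E + E = - 11 E$)
$u = 2899$ ($u = 7 - \left(-1242 - \left(-11\right) \left(-150\right)\right) = 7 - \left(-1242 - 1650\right) = 7 - -2892 = 7 + 2892 = 2899$)
$\frac{1}{u} = \frac{1}{2899}$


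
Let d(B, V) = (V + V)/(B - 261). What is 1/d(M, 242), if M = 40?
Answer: -221/484 ≈ -0.45661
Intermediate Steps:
d(B, V) = 2*V/(-261 + B) (d(B, V) = (2*V)/(-261 + B) = 2*V/(-261 + B))
1/d(M, 242) = 1/(2*242/(-261 + 40)) = 1/(2*242/(-221)) = 1/(2*242*(-1/221)) = 1/(-484/221) = -221/484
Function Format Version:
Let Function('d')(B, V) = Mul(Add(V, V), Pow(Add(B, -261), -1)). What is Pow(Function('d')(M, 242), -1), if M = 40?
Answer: Rational(-221, 484) ≈ -0.45661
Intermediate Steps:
Function('d')(B, V) = Mul(2, V, Pow(Add(-261, B), -1)) (Function('d')(B, V) = Mul(Mul(2, V), Pow(Add(-261, B), -1)) = Mul(2, V, Pow(Add(-261, B), -1)))
Pow(Function('d')(M, 242), -1) = Pow(Mul(2, 242, Pow(Add(-261, 40), -1)), -1) = Pow(Mul(2, 242, Pow(-221, -1)), -1) = Pow(Mul(2, 242, Rational(-1, 221)), -1) = Pow(Rational(-484, 221), -1) = Rational(-221, 484)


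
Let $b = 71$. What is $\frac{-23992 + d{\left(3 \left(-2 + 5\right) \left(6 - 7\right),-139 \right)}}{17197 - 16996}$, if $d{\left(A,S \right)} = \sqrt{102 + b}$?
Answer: $- \frac{23992}{201} + \frac{\sqrt{173}}{201} \approx -119.3$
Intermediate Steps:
$d{\left(A,S \right)} = \sqrt{173}$ ($d{\left(A,S \right)} = \sqrt{102 + 71} = \sqrt{173}$)
$\frac{-23992 + d{\left(3 \left(-2 + 5\right) \left(6 - 7\right),-139 \right)}}{17197 - 16996} = \frac{-23992 + \sqrt{173}}{17197 - 16996} = \frac{-23992 + \sqrt{173}}{201} = \left(-23992 + \sqrt{173}\right) \frac{1}{201} = - \frac{23992}{201} + \frac{\sqrt{173}}{201}$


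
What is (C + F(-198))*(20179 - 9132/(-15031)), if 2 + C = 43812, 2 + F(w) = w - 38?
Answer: 13216245140532/15031 ≈ 8.7927e+8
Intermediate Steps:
F(w) = -40 + w (F(w) = -2 + (w - 38) = -2 + (-38 + w) = -40 + w)
C = 43810 (C = -2 + 43812 = 43810)
(C + F(-198))*(20179 - 9132/(-15031)) = (43810 + (-40 - 198))*(20179 - 9132/(-15031)) = (43810 - 238)*(20179 - 9132*(-1/15031)) = 43572*(20179 + 9132/15031) = 43572*(303319681/15031) = 13216245140532/15031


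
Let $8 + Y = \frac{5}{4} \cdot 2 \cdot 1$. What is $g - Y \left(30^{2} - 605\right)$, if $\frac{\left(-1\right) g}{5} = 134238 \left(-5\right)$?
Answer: $\frac{6715145}{2} \approx 3.3576 \cdot 10^{6}$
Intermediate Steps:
$Y = - \frac{11}{2}$ ($Y = -8 + \frac{5}{4} \cdot 2 \cdot 1 = -8 + \frac{5}{2} \cdot 1 = -8 + \frac{5}{2} = - \frac{11}{2} \approx -5.5$)
$g = 3355950$ ($g = - 5 \cdot 134238 \left(-5\right) = \left(-5\right) \left(-671190\right) = 3355950$)
$g - Y \left(30^{2} - 605\right) = 3355950 - - \frac{11 \left(30^{2} - 605\right)}{2} = 3355950 - - \frac{11 \left(900 - 605\right)}{2} = 3355950 - \left(- \frac{11}{2}\right) 295 = 3355950 - - \frac{3245}{2} = 3355950 + \frac{3245}{2} = \frac{6715145}{2}$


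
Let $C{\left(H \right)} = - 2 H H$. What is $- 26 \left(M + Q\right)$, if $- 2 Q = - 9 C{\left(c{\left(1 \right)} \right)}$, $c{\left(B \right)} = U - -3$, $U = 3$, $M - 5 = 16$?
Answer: $7878$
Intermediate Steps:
$M = 21$ ($M = 5 + 16 = 21$)
$c{\left(B \right)} = 6$ ($c{\left(B \right)} = 3 - -3 = 3 + 3 = 6$)
$C{\left(H \right)} = - 2 H^{2}$
$Q = -324$ ($Q = - \frac{\left(-9\right) \left(- 2 \cdot 6^{2}\right)}{2} = - \frac{\left(-9\right) \left(\left(-2\right) 36\right)}{2} = - \frac{\left(-9\right) \left(-72\right)}{2} = \left(- \frac{1}{2}\right) 648 = -324$)
$- 26 \left(M + Q\right) = - 26 \left(21 - 324\right) = \left(-26\right) \left(-303\right) = 7878$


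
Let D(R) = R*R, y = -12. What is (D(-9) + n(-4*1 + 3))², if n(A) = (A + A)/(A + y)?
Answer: 1113025/169 ≈ 6585.9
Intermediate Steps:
D(R) = R²
n(A) = 2*A/(-12 + A) (n(A) = (A + A)/(A - 12) = (2*A)/(-12 + A) = 2*A/(-12 + A))
(D(-9) + n(-4*1 + 3))² = ((-9)² + 2*(-4*1 + 3)/(-12 + (-4*1 + 3)))² = (81 + 2*(-4 + 3)/(-12 + (-4 + 3)))² = (81 + 2*(-1)/(-12 - 1))² = (81 + 2*(-1)/(-13))² = (81 + 2*(-1)*(-1/13))² = (81 + 2/13)² = (1055/13)² = 1113025/169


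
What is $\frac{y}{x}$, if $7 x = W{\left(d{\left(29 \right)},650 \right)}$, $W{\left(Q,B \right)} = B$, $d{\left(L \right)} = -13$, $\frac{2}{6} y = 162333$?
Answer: $\frac{3408993}{650} \approx 5244.6$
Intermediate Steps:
$y = 486999$ ($y = 3 \cdot 162333 = 486999$)
$x = \frac{650}{7}$ ($x = \frac{1}{7} \cdot 650 = \frac{650}{7} \approx 92.857$)
$\frac{y}{x} = \frac{486999}{\frac{650}{7}} = 486999 \cdot \frac{7}{650} = \frac{3408993}{650}$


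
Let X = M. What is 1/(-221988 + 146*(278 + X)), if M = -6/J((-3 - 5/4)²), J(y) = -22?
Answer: -11/1994962 ≈ -5.5139e-6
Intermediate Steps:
M = 3/11 (M = -6/(-22) = -6*(-1/22) = 3/11 ≈ 0.27273)
X = 3/11 ≈ 0.27273
1/(-221988 + 146*(278 + X)) = 1/(-221988 + 146*(278 + 3/11)) = 1/(-221988 + 146*(3061/11)) = 1/(-221988 + 446906/11) = 1/(-1994962/11) = -11/1994962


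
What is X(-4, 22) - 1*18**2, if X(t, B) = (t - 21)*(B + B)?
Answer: -1424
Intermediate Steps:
X(t, B) = 2*B*(-21 + t) (X(t, B) = (-21 + t)*(2*B) = 2*B*(-21 + t))
X(-4, 22) - 1*18**2 = 2*22*(-21 - 4) - 1*18**2 = 2*22*(-25) - 1*324 = -1100 - 324 = -1424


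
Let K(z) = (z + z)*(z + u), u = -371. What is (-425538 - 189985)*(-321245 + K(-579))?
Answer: -479403166165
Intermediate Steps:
K(z) = 2*z*(-371 + z) (K(z) = (z + z)*(z - 371) = (2*z)*(-371 + z) = 2*z*(-371 + z))
(-425538 - 189985)*(-321245 + K(-579)) = (-425538 - 189985)*(-321245 + 2*(-579)*(-371 - 579)) = -615523*(-321245 + 2*(-579)*(-950)) = -615523*(-321245 + 1100100) = -615523*778855 = -479403166165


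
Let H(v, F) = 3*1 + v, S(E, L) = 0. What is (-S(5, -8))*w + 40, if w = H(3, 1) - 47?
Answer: 40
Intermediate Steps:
H(v, F) = 3 + v
w = -41 (w = (3 + 3) - 47 = 6 - 47 = -41)
(-S(5, -8))*w + 40 = -1*0*(-41) + 40 = 0*(-41) + 40 = 0 + 40 = 40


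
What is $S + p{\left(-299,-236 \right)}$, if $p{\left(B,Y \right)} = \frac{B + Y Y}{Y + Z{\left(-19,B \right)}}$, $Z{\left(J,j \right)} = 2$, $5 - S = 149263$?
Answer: $- \frac{34981769}{234} \approx -1.4949 \cdot 10^{5}$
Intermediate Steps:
$S = -149258$ ($S = 5 - 149263 = -149258$)
$p{\left(B,Y \right)} = \frac{B + Y^{2}}{2 + Y}$ ($p{\left(B,Y \right)} = \frac{B + Y Y}{Y + 2} = \frac{B + Y^{2}}{2 + Y}$)
$S + p{\left(-299,-236 \right)} = -149258 + \frac{-299 + \left(-236\right)^{2}}{2 - 236} = -149258 + \frac{-299 + 55696}{-234} = -149258 - \frac{55397}{234} = - \frac{34981769}{234}$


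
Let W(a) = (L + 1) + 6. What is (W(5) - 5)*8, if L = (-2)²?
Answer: 48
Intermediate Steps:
L = 4
W(a) = 11 (W(a) = (4 + 1) + 6 = 5 + 6 = 11)
(W(5) - 5)*8 = (11 - 5)*8 = 6*8 = 48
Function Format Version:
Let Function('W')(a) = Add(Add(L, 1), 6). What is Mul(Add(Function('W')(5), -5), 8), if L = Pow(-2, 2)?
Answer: 48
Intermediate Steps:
L = 4
Function('W')(a) = 11 (Function('W')(a) = Add(Add(4, 1), 6) = Add(5, 6) = 11)
Mul(Add(Function('W')(5), -5), 8) = Mul(Add(11, -5), 8) = Mul(6, 8) = 48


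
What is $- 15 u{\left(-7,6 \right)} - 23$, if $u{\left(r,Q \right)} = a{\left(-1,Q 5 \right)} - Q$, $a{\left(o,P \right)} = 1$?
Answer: $52$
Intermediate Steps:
$u{\left(r,Q \right)} = 1 - Q$
$- 15 u{\left(-7,6 \right)} - 23 = - 15 \left(1 - 6\right) - 23 = \left(-15\right) \left(-5\right) - 23 = 75 - 23 = 52$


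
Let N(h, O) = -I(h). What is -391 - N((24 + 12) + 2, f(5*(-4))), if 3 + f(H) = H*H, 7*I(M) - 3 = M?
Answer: -2696/7 ≈ -385.14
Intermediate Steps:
I(M) = 3/7 + M/7
f(H) = -3 + H² (f(H) = -3 + H*H = -3 + H²)
N(h, O) = -3/7 - h/7 (N(h, O) = -(3/7 + h/7) = -3/7 - h/7)
-391 - N((24 + 12) + 2, f(5*(-4))) = -391 - (-3/7 - ((24 + 12) + 2)/7) = -391 - (-3/7 - (36 + 2)/7) = -391 - (-3/7 - ⅐*38) = -391 - (-3/7 - 38/7) = -391 - 1*(-41/7) = -391 + 41/7 = -2696/7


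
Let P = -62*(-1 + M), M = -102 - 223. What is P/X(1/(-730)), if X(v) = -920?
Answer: -5053/230 ≈ -21.970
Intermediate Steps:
M = -325
P = 20212 (P = -62*(-1 - 325) = -62*(-326) = 20212)
P/X(1/(-730)) = 20212/(-920) = 20212*(-1/920) = -5053/230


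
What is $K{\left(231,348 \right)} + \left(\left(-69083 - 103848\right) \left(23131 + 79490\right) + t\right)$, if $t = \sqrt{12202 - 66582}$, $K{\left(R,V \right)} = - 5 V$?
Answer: $-17746353891 + 2 i \sqrt{13595} \approx -1.7746 \cdot 10^{10} + 233.2 i$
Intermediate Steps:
$t = 2 i \sqrt{13595}$ ($t = \sqrt{-54380} = 2 i \sqrt{13595} \approx 233.2 i$)
$K{\left(231,348 \right)} + \left(\left(-69083 - 103848\right) \left(23131 + 79490\right) + t\right) = \left(-5\right) 348 + \left(\left(-69083 - 103848\right) \left(23131 + 79490\right) + 2 i \sqrt{13595}\right) = -1740 + \left(\left(-172931\right) 102621 + 2 i \sqrt{13595}\right) = -1740 - \left(17746352151 - 2 i \sqrt{13595}\right) = -17746353891 + 2 i \sqrt{13595}$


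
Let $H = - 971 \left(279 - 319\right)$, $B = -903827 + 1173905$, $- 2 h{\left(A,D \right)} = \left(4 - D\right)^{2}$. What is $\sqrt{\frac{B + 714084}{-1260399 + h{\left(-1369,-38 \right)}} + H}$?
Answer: $\frac{\sqrt{6865176290099302}}{420427} \approx 197.08$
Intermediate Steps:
$h{\left(A,D \right)} = - \frac{\left(4 - D\right)^{2}}{2}$
$B = 270078$
$H = 38840$ ($H = \left(-971\right) \left(-40\right) = 38840$)
$\sqrt{\frac{B + 714084}{-1260399 + h{\left(-1369,-38 \right)}} + H} = \sqrt{\frac{270078 + 714084}{-1260399 - \frac{\left(-4 - 38\right)^{2}}{2}} + 38840} = \sqrt{\frac{984162}{-1260399 - \frac{\left(-42\right)^{2}}{2}} + 38840} = \sqrt{\frac{984162}{-1260399 - 882} + 38840} = \sqrt{\frac{984162}{-1261281} + 38840} = \sqrt{984162 \left(- \frac{1}{1261281}\right) + 38840} = \sqrt{- \frac{328054}{420427} + 38840} = \sqrt{\frac{16329056626}{420427}} = \frac{\sqrt{6865176290099302}}{420427}$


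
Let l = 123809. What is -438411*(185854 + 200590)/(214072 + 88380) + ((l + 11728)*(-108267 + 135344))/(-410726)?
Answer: -17673928087191783/31056225038 ≈ -5.6909e+5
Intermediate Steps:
-438411*(185854 + 200590)/(214072 + 88380) + ((l + 11728)*(-108267 + 135344))/(-410726) = -438411*(185854 + 200590)/(214072 + 88380) + ((123809 + 11728)*(-108267 + 135344))/(-410726) = -438411/(302452/386444) + (135537*27077)*(-1/410726) = -438411/(302452*(1/386444)) + 3669935349*(-1/410726) = -438411/75613/96611 - 3669935349/410726 = -438411*96611/75613 - 3669935349/410726 = -42355325121/75613 - 3669935349/410726 = -17673928087191783/31056225038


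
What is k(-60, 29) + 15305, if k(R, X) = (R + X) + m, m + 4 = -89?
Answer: 15181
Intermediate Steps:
m = -93 (m = -4 - 89 = -93)
k(R, X) = -93 + R + X (k(R, X) = (R + X) - 93 = -93 + R + X)
k(-60, 29) + 15305 = (-93 - 60 + 29) + 15305 = -124 + 15305 = 15181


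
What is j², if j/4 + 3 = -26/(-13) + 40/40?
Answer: 0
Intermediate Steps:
j = 0 (j = -12 + 4*(-26/(-13) + 40/40) = -12 + 4*(-26*(-1/13) + 40*(1/40)) = -12 + 4*(2 + 1) = -12 + 4*3 = -12 + 12 = 0)
j² = 0² = 0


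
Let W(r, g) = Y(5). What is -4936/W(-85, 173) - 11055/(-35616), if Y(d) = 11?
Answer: -58559657/130592 ≈ -448.42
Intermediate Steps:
W(r, g) = 11
-4936/W(-85, 173) - 11055/(-35616) = -4936/11 - 11055/(-35616) = -4936*1/11 - 11055*(-1/35616) = -4936/11 + 3685/11872 = -58559657/130592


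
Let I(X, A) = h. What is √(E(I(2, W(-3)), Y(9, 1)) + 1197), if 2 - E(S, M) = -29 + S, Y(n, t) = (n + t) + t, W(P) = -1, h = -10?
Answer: √1238 ≈ 35.185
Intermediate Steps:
Y(n, t) = n + 2*t
I(X, A) = -10
E(S, M) = 31 - S (E(S, M) = 2 - (-29 + S) = 2 + (29 - S) = 31 - S)
√(E(I(2, W(-3)), Y(9, 1)) + 1197) = √((31 - 1*(-10)) + 1197) = √((31 + 10) + 1197) = √(41 + 1197) = √1238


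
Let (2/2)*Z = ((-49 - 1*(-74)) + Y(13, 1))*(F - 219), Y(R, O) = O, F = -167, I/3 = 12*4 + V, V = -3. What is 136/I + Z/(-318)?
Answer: 233018/7155 ≈ 32.567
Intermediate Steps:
I = 135 (I = 3*(12*4 - 3) = 3*(48 - 3) = 3*45 = 135)
Z = -10036 (Z = ((-49 - 1*(-74)) + 1)*(-167 - 219) = ((-49 + 74) + 1)*(-386) = (25 + 1)*(-386) = 26*(-386) = -10036)
136/I + Z/(-318) = 136/135 - 10036/(-318) = 136*(1/135) - 10036*(-1/318) = 136/135 + 5018/159 = 233018/7155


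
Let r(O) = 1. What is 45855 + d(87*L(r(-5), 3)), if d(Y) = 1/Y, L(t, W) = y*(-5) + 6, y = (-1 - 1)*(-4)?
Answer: 135639089/2958 ≈ 45855.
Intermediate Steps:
y = 8 (y = -2*(-4) = 8)
L(t, W) = -34 (L(t, W) = 8*(-5) + 6 = -40 + 6 = -34)
45855 + d(87*L(r(-5), 3)) = 45855 + 1/(87*(-34)) = 45855 + 1/(-2958) = 45855 - 1/2958 = 135639089/2958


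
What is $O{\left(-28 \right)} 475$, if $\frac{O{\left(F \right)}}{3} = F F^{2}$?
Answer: $-31281600$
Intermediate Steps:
$O{\left(F \right)} = 3 F^{3}$ ($O{\left(F \right)} = 3 F F^{2} = 3 F^{3}$)
$O{\left(-28 \right)} 475 = 3 \left(-28\right)^{3} \cdot 475 = 3 \left(-21952\right) 475 = \left(-65856\right) 475 = -31281600$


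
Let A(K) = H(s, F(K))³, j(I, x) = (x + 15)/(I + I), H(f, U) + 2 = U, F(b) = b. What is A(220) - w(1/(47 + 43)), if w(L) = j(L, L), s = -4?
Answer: 20719113/2 ≈ 1.0360e+7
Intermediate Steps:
H(f, U) = -2 + U
j(I, x) = (15 + x)/(2*I) (j(I, x) = (15 + x)/((2*I)) = (15 + x)*(1/(2*I)) = (15 + x)/(2*I))
w(L) = (15 + L)/(2*L)
A(K) = (-2 + K)³
A(220) - w(1/(47 + 43)) = (-2 + 220)³ - (15 + 1/(47 + 43))/(2*(1/(47 + 43))) = 218³ - (15 + 1/90)/(2*(1/90)) = 10360232 - (15 + 1/90)/(2*1/90) = 10360232 - 90*1351/(2*90) = 10360232 - 1*1351/2 = 10360232 - 1351/2 = 20719113/2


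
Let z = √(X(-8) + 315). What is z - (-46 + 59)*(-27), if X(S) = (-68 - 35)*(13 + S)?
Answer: 351 + 10*I*√2 ≈ 351.0 + 14.142*I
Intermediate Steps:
X(S) = -1339 - 103*S (X(S) = -103*(13 + S) = -1339 - 103*S)
z = 10*I*√2 (z = √((-1339 - 103*(-8)) + 315) = √((-1339 + 824) + 315) = √(-515 + 315) = √(-200) = 10*I*√2 ≈ 14.142*I)
z - (-46 + 59)*(-27) = 10*I*√2 - (-46 + 59)*(-27) = 10*I*√2 - 13*(-27) = 10*I*√2 - 1*(-351) = 10*I*√2 + 351 = 351 + 10*I*√2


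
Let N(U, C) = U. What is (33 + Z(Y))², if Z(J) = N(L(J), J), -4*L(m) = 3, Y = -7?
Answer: 16641/16 ≈ 1040.1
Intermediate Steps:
L(m) = -¾ (L(m) = -¼*3 = -¾)
Z(J) = -¾
(33 + Z(Y))² = (33 - ¾)² = (129/4)² = 16641/16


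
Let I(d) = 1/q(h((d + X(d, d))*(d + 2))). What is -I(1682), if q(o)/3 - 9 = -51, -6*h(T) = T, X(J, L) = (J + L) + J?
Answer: 1/126 ≈ 0.0079365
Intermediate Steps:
X(J, L) = L + 2*J
h(T) = -T/6
q(o) = -126 (q(o) = 27 + 3*(-51) = 27 - 153 = -126)
I(d) = -1/126 (I(d) = 1/(-126) = -1/126)
-I(1682) = -1*(-1/126) = 1/126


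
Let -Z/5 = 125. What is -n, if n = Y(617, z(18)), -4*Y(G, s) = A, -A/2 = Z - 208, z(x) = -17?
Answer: 833/2 ≈ 416.50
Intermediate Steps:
Z = -625 (Z = -5*125 = -625)
A = 1666 (A = -2*(-625 - 208) = -2*(-833) = 1666)
Y(G, s) = -833/2 (Y(G, s) = -¼*1666 = -833/2)
n = -833/2 ≈ -416.50
-n = -1*(-833/2) = 833/2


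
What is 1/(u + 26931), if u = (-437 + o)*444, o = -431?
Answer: -1/358461 ≈ -2.7897e-6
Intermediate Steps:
u = -385392 (u = (-437 - 431)*444 = -868*444 = -385392)
1/(u + 26931) = 1/(-385392 + 26931) = 1/(-358461) = -1/358461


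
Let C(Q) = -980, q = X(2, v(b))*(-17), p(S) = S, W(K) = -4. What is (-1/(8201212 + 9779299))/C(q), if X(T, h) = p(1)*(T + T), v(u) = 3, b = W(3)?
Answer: 1/17620900780 ≈ 5.6751e-11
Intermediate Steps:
b = -4
X(T, h) = 2*T (X(T, h) = 1*(T + T) = 1*(2*T) = 2*T)
q = -68 (q = (2*2)*(-17) = 4*(-17) = -68)
(-1/(8201212 + 9779299))/C(q) = -1/(8201212 + 9779299)/(-980) = -1/17980511*(-1/980) = 1/17620900780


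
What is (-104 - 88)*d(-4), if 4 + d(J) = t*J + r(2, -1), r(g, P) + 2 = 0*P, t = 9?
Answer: 8064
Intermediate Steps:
r(g, P) = -2 (r(g, P) = -2 + 0*P = -2 + 0 = -2)
d(J) = -6 + 9*J (d(J) = -4 + (9*J - 2) = -4 + (-2 + 9*J) = -6 + 9*J)
(-104 - 88)*d(-4) = (-104 - 88)*(-6 + 9*(-4)) = -192*(-6 - 36) = -192*(-42) = 8064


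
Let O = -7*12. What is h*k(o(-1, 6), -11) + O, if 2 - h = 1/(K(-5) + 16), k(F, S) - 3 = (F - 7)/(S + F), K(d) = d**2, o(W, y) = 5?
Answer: -3174/41 ≈ -77.415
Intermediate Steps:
k(F, S) = 3 + (-7 + F)/(F + S) (k(F, S) = 3 + (F - 7)/(S + F) = 3 + (-7 + F)/(F + S))
O = -84
h = 81/41 (h = 2 - 1/((-5)**2 + 16) = 2 - 1/(25 + 16) = 2 - 1/41 = 81/41 ≈ 1.9756)
h*k(o(-1, 6), -11) + O = 81*((-7 + 3*(-11) + 4*5)/(5 - 11))/41 - 84 = 81*((-7 - 33 + 20)/(-6))/41 - 84 = 81*(-1/6*(-20))/41 - 84 = (81/41)*(10/3) - 84 = 270/41 - 84 = -3174/41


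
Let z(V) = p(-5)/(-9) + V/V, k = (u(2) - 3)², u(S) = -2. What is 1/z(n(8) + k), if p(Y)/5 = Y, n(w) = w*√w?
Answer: 9/34 ≈ 0.26471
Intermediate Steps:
n(w) = w^(3/2)
p(Y) = 5*Y
k = 25 (k = (-2 - 3)² = (-5)² = 25)
z(V) = 34/9 (z(V) = (5*(-5))/(-9) + V/V = -25*(-⅑) + 1 = 25/9 + 1 = 34/9)
1/z(n(8) + k) = 1/(34/9) = 9/34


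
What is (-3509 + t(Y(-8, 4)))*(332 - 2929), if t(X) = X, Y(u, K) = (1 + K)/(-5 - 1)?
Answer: 54690223/6 ≈ 9.1150e+6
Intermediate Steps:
Y(u, K) = -⅙ - K/6 (Y(u, K) = (1 + K)/(-6) = (1 + K)*(-⅙) = -⅙ - K/6)
(-3509 + t(Y(-8, 4)))*(332 - 2929) = (-3509 + (-⅙ - ⅙*4))*(332 - 2929) = (-3509 + (-⅙ - ⅔))*(-2597) = (-3509 - ⅚)*(-2597) = -21059/6*(-2597) = 54690223/6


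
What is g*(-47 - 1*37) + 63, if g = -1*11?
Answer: 987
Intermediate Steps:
g = -11
g*(-47 - 1*37) + 63 = -11*(-47 - 1*37) + 63 = -11*(-47 - 37) + 63 = -11*(-84) + 63 = 924 + 63 = 987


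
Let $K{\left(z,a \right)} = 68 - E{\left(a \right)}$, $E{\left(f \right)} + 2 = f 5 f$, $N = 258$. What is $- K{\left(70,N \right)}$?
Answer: $332750$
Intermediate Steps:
$E{\left(f \right)} = -2 + 5 f^{2}$ ($E{\left(f \right)} = -2 + f 5 f = -2 + 5 f f = -2 + 5 f^{2}$)
$K{\left(z,a \right)} = 70 - 5 a^{2}$ ($K{\left(z,a \right)} = 68 - \left(-2 + 5 a^{2}\right) = 70 - 5 a^{2}$)
$- K{\left(70,N \right)} = - (70 - 5 \cdot 258^{2}) = - (70 - 332820) = \left(-1\right) \left(-332750\right) = 332750$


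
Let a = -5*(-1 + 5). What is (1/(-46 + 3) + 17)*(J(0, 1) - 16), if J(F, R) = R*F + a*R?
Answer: -26280/43 ≈ -611.16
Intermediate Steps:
a = -20 (a = -5*4 = -20)
J(F, R) = -20*R + F*R (J(F, R) = R*F - 20*R = F*R - 20*R = -20*R + F*R)
(1/(-46 + 3) + 17)*(J(0, 1) - 16) = (1/(-46 + 3) + 17)*(1*(-20 + 0) - 16) = (1/(-43) + 17)*(1*(-20) - 16) = (-1/43 + 17)*(-20 - 16) = (730/43)*(-36) = -26280/43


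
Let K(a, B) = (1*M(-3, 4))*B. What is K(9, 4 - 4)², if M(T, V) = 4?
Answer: 0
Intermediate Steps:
K(a, B) = 4*B (K(a, B) = (1*4)*B = 4*B)
K(9, 4 - 4)² = (4*(4 - 4))² = (4*0)² = 0² = 0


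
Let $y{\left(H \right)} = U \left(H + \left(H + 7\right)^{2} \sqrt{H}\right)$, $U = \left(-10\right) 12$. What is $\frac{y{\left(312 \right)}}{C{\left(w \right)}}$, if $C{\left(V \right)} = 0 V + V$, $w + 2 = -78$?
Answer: $468 + 305283 \sqrt{78} \approx 2.6967 \cdot 10^{6}$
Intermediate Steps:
$w = -80$ ($w = -2 - 78 = -80$)
$U = -120$
$y{\left(H \right)} = - 120 H - 120 \sqrt{H} \left(7 + H\right)^{2}$ ($y{\left(H \right)} = - 120 \left(H + \left(H + 7\right)^{2} \sqrt{H}\right) = - 120 \left(H + \left(7 + H\right)^{2} \sqrt{H}\right) = - 120 \left(H + \sqrt{H} \left(7 + H\right)^{2}\right) = - 120 H - 120 \sqrt{H} \left(7 + H\right)^{2}$)
$C{\left(V \right)} = V$ ($C{\left(V \right)} = 0 + V = V$)
$\frac{y{\left(312 \right)}}{C{\left(w \right)}} = \frac{\left(-120\right) 312 - 120 \sqrt{312} \left(7 + 312\right)^{2}}{-80} = \left(-37440 - 120 \cdot 2 \sqrt{78} \cdot 319^{2}\right) \left(- \frac{1}{80}\right) = \left(-37440 - 120 \cdot 2 \sqrt{78} \cdot 101761\right) \left(- \frac{1}{80}\right) = \left(-37440 - 24422640 \sqrt{78}\right) \left(- \frac{1}{80}\right) = 468 + 305283 \sqrt{78}$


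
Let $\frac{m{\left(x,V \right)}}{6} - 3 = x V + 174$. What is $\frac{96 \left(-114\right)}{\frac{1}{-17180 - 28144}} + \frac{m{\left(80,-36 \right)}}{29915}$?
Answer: $\frac{14838613466022}{29915} \approx 4.9603 \cdot 10^{8}$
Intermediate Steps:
$m{\left(x,V \right)} = 1062 + 6 V x$ ($m{\left(x,V \right)} = 18 + 6 \left(x V + 174\right) = 18 + 6 \left(V x + 174\right) = 18 + 6 \left(174 + V x\right) = 18 + \left(1044 + 6 V x\right) = 1062 + 6 V x$)
$\frac{96 \left(-114\right)}{\frac{1}{-17180 - 28144}} + \frac{m{\left(80,-36 \right)}}{29915} = \frac{96 \left(-114\right)}{\frac{1}{-17180 - 28144}} + \frac{1062 + 6 \left(-36\right) 80}{29915} = - \frac{10944}{\frac{1}{-45324}} + \left(1062 - 17280\right) \frac{1}{29915} = - \frac{10944}{- \frac{1}{45324}} - \frac{16218}{29915} = \left(-10944\right) \left(-45324\right) - \frac{16218}{29915} = 496025856 - \frac{16218}{29915} = \frac{14838613466022}{29915}$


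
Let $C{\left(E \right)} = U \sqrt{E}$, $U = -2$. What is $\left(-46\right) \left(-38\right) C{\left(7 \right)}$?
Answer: $- 3496 \sqrt{7} \approx -9249.5$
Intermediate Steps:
$C{\left(E \right)} = - 2 \sqrt{E}$
$\left(-46\right) \left(-38\right) C{\left(7 \right)} = \left(-46\right) \left(-38\right) \left(- 2 \sqrt{7}\right) = 1748 \left(- 2 \sqrt{7}\right) = - 3496 \sqrt{7}$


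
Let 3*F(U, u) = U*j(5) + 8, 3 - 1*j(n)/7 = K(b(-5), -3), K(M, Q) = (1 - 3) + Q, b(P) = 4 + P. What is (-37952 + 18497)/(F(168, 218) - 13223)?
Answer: 58365/30253 ≈ 1.9292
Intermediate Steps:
K(M, Q) = -2 + Q
j(n) = 56 (j(n) = 21 - 7*(-2 - 3) = 21 - 7*(-5) = 21 + 35 = 56)
F(U, u) = 8/3 + 56*U/3 (F(U, u) = (U*56 + 8)/3 = (56*U + 8)/3 = (8 + 56*U)/3 = 8/3 + 56*U/3)
(-37952 + 18497)/(F(168, 218) - 13223) = (-37952 + 18497)/((8/3 + (56/3)*168) - 13223) = -19455/((8/3 + 3136) - 13223) = -19455/(9416/3 - 13223) = -19455/(-30253/3) = -19455*(-3/30253) = 58365/30253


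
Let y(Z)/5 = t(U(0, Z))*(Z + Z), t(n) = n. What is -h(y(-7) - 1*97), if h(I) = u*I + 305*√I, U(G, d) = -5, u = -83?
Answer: 20999 - 305*√253 ≈ 16148.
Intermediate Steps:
y(Z) = -50*Z (y(Z) = 5*(-5*(Z + Z)) = 5*(-10*Z) = -50*Z)
h(I) = -83*I + 305*√I
-h(y(-7) - 1*97) = -(-83*(-50*(-7) - 1*97) + 305*√(-50*(-7) - 1*97)) = -(-83*(350 - 97) + 305*√(350 - 97)) = -(-83*253 + 305*√253) = -(-20999 + 305*√253) = 20999 - 305*√253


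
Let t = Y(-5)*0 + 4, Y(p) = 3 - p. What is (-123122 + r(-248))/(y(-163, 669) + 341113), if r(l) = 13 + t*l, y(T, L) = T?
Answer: -41367/113650 ≈ -0.36399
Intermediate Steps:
t = 4 (t = (3 - 1*(-5))*0 + 4 = (3 + 5)*0 + 4 = 8*0 + 4 = 0 + 4 = 4)
r(l) = 13 + 4*l
(-123122 + r(-248))/(y(-163, 669) + 341113) = (-123122 + (13 + 4*(-248)))/(-163 + 341113) = (-123122 + (13 - 992))/340950 = (-123122 - 979)*(1/340950) = -124101*1/340950 = -41367/113650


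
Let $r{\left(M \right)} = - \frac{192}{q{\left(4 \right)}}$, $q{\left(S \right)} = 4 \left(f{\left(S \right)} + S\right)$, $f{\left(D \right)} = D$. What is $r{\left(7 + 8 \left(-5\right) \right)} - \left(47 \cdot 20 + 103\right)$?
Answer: $-1049$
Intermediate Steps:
$q{\left(S \right)} = 8 S$ ($q{\left(S \right)} = 4 \left(S + S\right) = 4 \cdot 2 S = 8 S$)
$r{\left(M \right)} = -6$ ($r{\left(M \right)} = - \frac{192}{8 \cdot 4} = - \frac{192}{32} = \left(-192\right) \frac{1}{32} = -6$)
$r{\left(7 + 8 \left(-5\right) \right)} - \left(47 \cdot 20 + 103\right) = -6 - \left(47 \cdot 20 + 103\right) = -6 - \left(940 + 103\right) = -6 - 1043 = -1049$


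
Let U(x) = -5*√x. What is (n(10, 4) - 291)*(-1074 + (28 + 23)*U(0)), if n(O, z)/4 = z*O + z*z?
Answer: 71958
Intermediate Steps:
n(O, z) = 4*z² + 4*O*z (n(O, z) = 4*(z*O + z*z) = 4*(O*z + z²) = 4*(z² + O*z) = 4*z² + 4*O*z)
(n(10, 4) - 291)*(-1074 + (28 + 23)*U(0)) = (4*4*(10 + 4) - 291)*(-1074 + (28 + 23)*(-5*√0)) = (4*4*14 - 291)*(-1074 + 51*(-5*0)) = (224 - 291)*(-1074 + 51*0) = -67*(-1074 + 0) = -67*(-1074) = 71958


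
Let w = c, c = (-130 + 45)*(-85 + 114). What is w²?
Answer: 6076225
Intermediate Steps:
c = -2465 (c = -85*29 = -2465)
w = -2465
w² = (-2465)² = 6076225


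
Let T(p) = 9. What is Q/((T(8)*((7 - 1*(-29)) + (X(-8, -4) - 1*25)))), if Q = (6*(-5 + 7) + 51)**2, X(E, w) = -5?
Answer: 147/2 ≈ 73.500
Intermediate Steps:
Q = 3969 (Q = (6*2 + 51)**2 = (12 + 51)**2 = 63**2 = 3969)
Q/((T(8)*((7 - 1*(-29)) + (X(-8, -4) - 1*25)))) = 3969/((9*((7 - 1*(-29)) + (-5 - 1*25)))) = 3969/((9*((7 + 29) + (-5 - 25)))) = 3969/((9*(36 - 30))) = 3969/((9*6)) = 3969/54 = 3969*(1/54) = 147/2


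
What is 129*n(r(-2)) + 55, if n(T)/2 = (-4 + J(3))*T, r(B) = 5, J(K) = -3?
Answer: -8975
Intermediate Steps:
n(T) = -14*T (n(T) = 2*((-4 - 3)*T) = 2*(-7*T) = -14*T)
129*n(r(-2)) + 55 = 129*(-14*5) + 55 = 129*(-70) + 55 = -9030 + 55 = -8975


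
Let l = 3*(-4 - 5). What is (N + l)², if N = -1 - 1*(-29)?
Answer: 1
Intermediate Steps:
l = -27 (l = 3*(-9) = -27)
N = 28 (N = -1 + 29 = 28)
(N + l)² = (28 - 27)² = 1² = 1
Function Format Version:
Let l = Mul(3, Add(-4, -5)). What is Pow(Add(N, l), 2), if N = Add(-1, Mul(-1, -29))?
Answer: 1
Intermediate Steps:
l = -27 (l = Mul(3, -9) = -27)
N = 28 (N = Add(-1, 29) = 28)
Pow(Add(N, l), 2) = Pow(Add(28, -27), 2) = Pow(1, 2) = 1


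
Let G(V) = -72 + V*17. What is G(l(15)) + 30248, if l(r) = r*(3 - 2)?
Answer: 30431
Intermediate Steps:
l(r) = r (l(r) = r*1 = r)
G(V) = -72 + 17*V
G(l(15)) + 30248 = (-72 + 17*15) + 30248 = (-72 + 255) + 30248 = 183 + 30248 = 30431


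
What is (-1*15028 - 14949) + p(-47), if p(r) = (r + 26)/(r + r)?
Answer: -2817817/94 ≈ -29977.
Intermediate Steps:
p(r) = (26 + r)/(2*r) (p(r) = (26 + r)/((2*r)) = (26 + r)*(1/(2*r)) = (26 + r)/(2*r))
(-1*15028 - 14949) + p(-47) = (-1*15028 - 14949) + (½)*(26 - 47)/(-47) = (-15028 - 14949) + (½)*(-1/47)*(-21) = -29977 + 21/94 = -2817817/94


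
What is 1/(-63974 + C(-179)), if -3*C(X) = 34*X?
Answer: -3/185836 ≈ -1.6143e-5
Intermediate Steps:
C(X) = -34*X/3
1/(-63974 + C(-179)) = 1/(-63974 - 34/3*(-179)) = 1/(-63974 + 6086/3) = 1/(-185836/3) = -3/185836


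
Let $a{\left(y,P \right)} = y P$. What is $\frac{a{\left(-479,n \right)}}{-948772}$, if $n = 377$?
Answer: $\frac{180583}{948772} \approx 0.19033$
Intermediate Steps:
$a{\left(y,P \right)} = P y$
$\frac{a{\left(-479,n \right)}}{-948772} = \frac{377 \left(-479\right)}{-948772} = \left(-180583\right) \left(- \frac{1}{948772}\right) = \frac{180583}{948772}$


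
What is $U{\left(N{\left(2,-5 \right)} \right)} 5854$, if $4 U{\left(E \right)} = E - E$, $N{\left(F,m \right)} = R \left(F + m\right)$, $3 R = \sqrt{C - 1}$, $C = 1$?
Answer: $0$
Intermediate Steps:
$R = 0$ ($R = \frac{\sqrt{1 - 1}}{3} = \frac{\sqrt{0}}{3} = \frac{1}{3} \cdot 0 = 0$)
$N{\left(F,m \right)} = 0$ ($N{\left(F,m \right)} = 0 \left(F + m\right) = 0$)
$U{\left(E \right)} = 0$ ($U{\left(E \right)} = \frac{E - E}{4} = \frac{1}{4} \cdot 0 = 0$)
$U{\left(N{\left(2,-5 \right)} \right)} 5854 = 0 \cdot 5854 = 0$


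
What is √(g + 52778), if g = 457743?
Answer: √510521 ≈ 714.51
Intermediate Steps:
√(g + 52778) = √(457743 + 52778) = √510521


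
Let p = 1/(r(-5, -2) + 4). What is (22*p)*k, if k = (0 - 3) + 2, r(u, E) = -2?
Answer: -11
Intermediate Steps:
k = -1 (k = -3 + 2 = -1)
p = ½ (p = 1/(-2 + 4) = 1/2 = ½ ≈ 0.50000)
(22*p)*k = (22*(½))*(-1) = 11*(-1) = -11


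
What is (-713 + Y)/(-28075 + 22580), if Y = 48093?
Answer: -9476/1099 ≈ -8.6224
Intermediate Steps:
(-713 + Y)/(-28075 + 22580) = (-713 + 48093)/(-28075 + 22580) = 47380/(-5495) = 47380*(-1/5495) = -9476/1099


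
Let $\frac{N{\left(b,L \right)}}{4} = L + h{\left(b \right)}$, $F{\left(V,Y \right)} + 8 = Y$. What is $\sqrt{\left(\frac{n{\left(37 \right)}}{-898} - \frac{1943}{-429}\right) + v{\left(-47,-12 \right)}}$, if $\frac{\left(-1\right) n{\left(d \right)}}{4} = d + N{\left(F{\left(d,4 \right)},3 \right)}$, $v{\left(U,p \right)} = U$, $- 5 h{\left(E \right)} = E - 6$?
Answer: $\frac{i \sqrt{1566369701754}}{192621} \approx 6.4975 i$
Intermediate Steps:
$h{\left(E \right)} = \frac{6}{5} - \frac{E}{5}$ ($h{\left(E \right)} = - \frac{E - 6}{5} = - \frac{-6 + E}{5} = \frac{6}{5} - \frac{E}{5}$)
$F{\left(V,Y \right)} = -8 + Y$
$N{\left(b,L \right)} = \frac{24}{5} + 4 L - \frac{4 b}{5}$ ($N{\left(b,L \right)} = 4 \left(L - \left(- \frac{6}{5} + \frac{b}{5}\right)\right) = 4 \left(\frac{6}{5} + L - \frac{b}{5}\right) = \frac{24}{5} + 4 L - \frac{4 b}{5}$)
$n{\left(d \right)} = -80 - 4 d$ ($n{\left(d \right)} = - 4 \left(d + \left(\frac{24}{5} + 4 \cdot 3 - \frac{4 \left(-8 + 4\right)}{5}\right)\right) = - 4 \left(d + \left(\frac{24}{5} + 12 - - \frac{16}{5}\right)\right) = - 4 \left(d + \left(\frac{24}{5} + 12 + \frac{16}{5}\right)\right) = - 4 \left(d + 20\right) = - 4 \left(20 + d\right) = -80 - 4 d$)
$\sqrt{\left(\frac{n{\left(37 \right)}}{-898} - \frac{1943}{-429}\right) + v{\left(-47,-12 \right)}} = \sqrt{\left(\frac{-80 - 148}{-898} - \frac{1943}{-429}\right) - 47} = \sqrt{\left(\left(-80 - 148\right) \left(- \frac{1}{898}\right) - - \frac{1943}{429}\right) - 47} = \sqrt{\left(\left(-228\right) \left(- \frac{1}{898}\right) + \frac{1943}{429}\right) - 47} = \sqrt{\left(\frac{114}{449} + \frac{1943}{429}\right) - 47} = \sqrt{\frac{921313}{192621} - 47} = \sqrt{- \frac{8131874}{192621}} = \frac{i \sqrt{1566369701754}}{192621}$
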